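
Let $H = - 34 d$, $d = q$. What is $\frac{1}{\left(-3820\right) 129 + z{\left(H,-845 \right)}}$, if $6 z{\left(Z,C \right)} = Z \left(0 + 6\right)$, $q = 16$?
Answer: $- \frac{1}{493324} \approx -2.0271 \cdot 10^{-6}$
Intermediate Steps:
$d = 16$
$H = -544$ ($H = \left(-34\right) 16 = -544$)
$z{\left(Z,C \right)} = Z$ ($z{\left(Z,C \right)} = \frac{Z \left(0 + 6\right)}{6} = \frac{Z 6}{6} = \frac{6 Z}{6} = Z$)
$\frac{1}{\left(-3820\right) 129 + z{\left(H,-845 \right)}} = \frac{1}{\left(-3820\right) 129 - 544} = \frac{1}{-492780 - 544} = \frac{1}{-493324} = - \frac{1}{493324}$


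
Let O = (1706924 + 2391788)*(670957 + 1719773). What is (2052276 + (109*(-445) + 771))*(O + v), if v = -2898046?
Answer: 19642328336471064988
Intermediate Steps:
O = 9798913739760 (O = 4098712*2390730 = 9798913739760)
(2052276 + (109*(-445) + 771))*(O + v) = (2052276 + (109*(-445) + 771))*(9798913739760 - 2898046) = (2052276 + (-48505 + 771))*9798910841714 = (2052276 - 47734)*9798910841714 = 2004542*9798910841714 = 19642328336471064988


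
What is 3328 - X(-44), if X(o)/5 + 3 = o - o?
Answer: 3343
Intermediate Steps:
X(o) = -15 (X(o) = -15 + 5*(o - o) = -15 + 5*0 = -15 + 0 = -15)
3328 - X(-44) = 3328 - 1*(-15) = 3328 + 15 = 3343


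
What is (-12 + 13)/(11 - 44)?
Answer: -1/33 ≈ -0.030303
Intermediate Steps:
(-12 + 13)/(11 - 44) = 1/(-33) = 1*(-1/33) = -1/33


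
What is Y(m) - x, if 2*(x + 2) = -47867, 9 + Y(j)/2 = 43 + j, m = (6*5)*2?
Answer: 48247/2 ≈ 24124.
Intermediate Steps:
m = 60 (m = 30*2 = 60)
Y(j) = 68 + 2*j (Y(j) = -18 + 2*(43 + j) = -18 + (86 + 2*j) = 68 + 2*j)
x = -47871/2 (x = -2 + (½)*(-47867) = -2 - 47867/2 = -47871/2 ≈ -23936.)
Y(m) - x = (68 + 2*60) - 1*(-47871/2) = (68 + 120) + 47871/2 = 188 + 47871/2 = 48247/2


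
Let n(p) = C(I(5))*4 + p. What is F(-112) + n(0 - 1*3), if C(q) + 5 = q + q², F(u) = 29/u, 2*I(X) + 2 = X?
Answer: -925/112 ≈ -8.2589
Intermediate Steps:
I(X) = -1 + X/2
C(q) = -5 + q + q² (C(q) = -5 + (q + q²) = -5 + q + q²)
n(p) = -5 + p (n(p) = (-5 + (-1 + (½)*5) + (-1 + (½)*5)²)*4 + p = (-5 + (-1 + 5/2) + (-1 + 5/2)²)*4 + p = (-5 + 3/2 + (3/2)²)*4 + p = (-5 + 3/2 + 9/4)*4 + p = -5/4*4 + p = -5 + p)
F(-112) + n(0 - 1*3) = 29/(-112) + (-5 + (0 - 1*3)) = 29*(-1/112) + (-5 + (0 - 3)) = -29/112 + (-5 - 3) = -29/112 - 8 = -925/112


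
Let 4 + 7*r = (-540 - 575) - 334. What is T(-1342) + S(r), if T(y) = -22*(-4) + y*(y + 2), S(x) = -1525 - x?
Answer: 12579354/7 ≈ 1.7971e+6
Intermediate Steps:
r = -1453/7 (r = -4/7 + ((-540 - 575) - 334)/7 = -4/7 + (-1115 - 334)/7 = -4/7 + (⅐)*(-1449) = -4/7 - 207 = -1453/7 ≈ -207.57)
T(y) = 88 + y*(2 + y)
T(-1342) + S(r) = (88 + (-1342)² + 2*(-1342)) + (-1525 - 1*(-1453/7)) = (88 + 1800964 - 2684) + (-1525 + 1453/7) = 1798368 - 9222/7 = 12579354/7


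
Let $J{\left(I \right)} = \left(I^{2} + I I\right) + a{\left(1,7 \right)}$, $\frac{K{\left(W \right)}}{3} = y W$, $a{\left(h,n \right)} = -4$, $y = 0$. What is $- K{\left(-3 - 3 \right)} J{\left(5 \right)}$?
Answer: $0$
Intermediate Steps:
$K{\left(W \right)} = 0$ ($K{\left(W \right)} = 3 \cdot 0 W = 3 \cdot 0 = 0$)
$J{\left(I \right)} = -4 + 2 I^{2}$ ($J{\left(I \right)} = \left(I^{2} + I I\right) - 4 = \left(I^{2} + I^{2}\right) - 4 = 2 I^{2} - 4 = -4 + 2 I^{2}$)
$- K{\left(-3 - 3 \right)} J{\left(5 \right)} = \left(-1\right) 0 \left(-4 + 2 \cdot 5^{2}\right) = 0 \left(-4 + 2 \cdot 25\right) = 0 \left(-4 + 50\right) = 0 \cdot 46 = 0$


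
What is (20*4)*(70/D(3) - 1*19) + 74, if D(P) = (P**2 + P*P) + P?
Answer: -3538/3 ≈ -1179.3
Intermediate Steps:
D(P) = P + 2*P**2 (D(P) = (P**2 + P**2) + P = 2*P**2 + P = P + 2*P**2)
(20*4)*(70/D(3) - 1*19) + 74 = (20*4)*(70/((3*(1 + 2*3))) - 1*19) + 74 = 80*(70/((3*(1 + 6))) - 19) + 74 = 80*(70/((3*7)) - 19) + 74 = 80*(70/21 - 19) + 74 = 80*(70*(1/21) - 19) + 74 = 80*(10/3 - 19) + 74 = 80*(-47/3) + 74 = -3760/3 + 74 = -3538/3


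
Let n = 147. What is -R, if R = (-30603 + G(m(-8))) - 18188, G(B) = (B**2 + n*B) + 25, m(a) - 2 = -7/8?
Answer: 3110359/64 ≈ 48599.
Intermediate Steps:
m(a) = 9/8 (m(a) = 2 - 7/8 = 9/8)
G(B) = 25 + B**2 + 147*B (G(B) = (B**2 + 147*B) + 25 = 25 + B**2 + 147*B)
R = -3110359/64 (R = (-30603 + (25 + (9/8)**2 + 147*(9/8))) - 18188 = (-30603 + (25 + 81/64 + 1323/8)) - 18188 = (-30603 + 12265/64) - 18188 = -1946327/64 - 18188 = -3110359/64 ≈ -48599.)
-R = -1*(-3110359/64) = 3110359/64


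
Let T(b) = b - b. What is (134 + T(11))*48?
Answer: 6432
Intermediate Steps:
T(b) = 0
(134 + T(11))*48 = (134 + 0)*48 = 134*48 = 6432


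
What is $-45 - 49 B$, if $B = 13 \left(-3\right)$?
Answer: $1866$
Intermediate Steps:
$B = -39$
$-45 - 49 B = -45 - -1911 = -45 + 1911 = 1866$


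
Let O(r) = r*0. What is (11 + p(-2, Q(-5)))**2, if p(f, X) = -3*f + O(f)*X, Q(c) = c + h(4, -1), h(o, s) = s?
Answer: 289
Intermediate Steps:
O(r) = 0
Q(c) = -1 + c (Q(c) = c - 1 = -1 + c)
p(f, X) = -3*f (p(f, X) = -3*f + 0*X = -3*f + 0 = -3*f)
(11 + p(-2, Q(-5)))**2 = (11 - 3*(-2))**2 = (11 + 6)**2 = 17**2 = 289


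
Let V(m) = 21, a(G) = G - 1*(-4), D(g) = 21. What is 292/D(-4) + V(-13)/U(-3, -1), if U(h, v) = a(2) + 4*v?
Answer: 1025/42 ≈ 24.405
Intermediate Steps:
a(G) = 4 + G (a(G) = G + 4 = 4 + G)
U(h, v) = 6 + 4*v (U(h, v) = (4 + 2) + 4*v = 6 + 4*v)
292/D(-4) + V(-13)/U(-3, -1) = 292/21 + 21/(6 + 4*(-1)) = 292*(1/21) + 21/(6 - 4) = 292/21 + 21/2 = 1025/42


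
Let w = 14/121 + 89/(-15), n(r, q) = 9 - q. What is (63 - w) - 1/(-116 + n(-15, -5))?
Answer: 4247341/61710 ≈ 68.827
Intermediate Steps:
w = -10559/1815 (w = 14*(1/121) + 89*(-1/15) = 14/121 - 89/15 = -10559/1815 ≈ -5.8176)
(63 - w) - 1/(-116 + n(-15, -5)) = (63 - 1*(-10559/1815)) - 1/(-116 + (9 - 1*(-5))) = (63 + 10559/1815) - 1/(-116 + (9 + 5)) = 124904/1815 - 1/(-116 + 14) = 124904/1815 - 1/(-102) = 124904/1815 - 1*(-1/102) = 124904/1815 + 1/102 = 4247341/61710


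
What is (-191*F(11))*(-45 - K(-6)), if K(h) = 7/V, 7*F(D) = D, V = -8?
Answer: 741653/56 ≈ 13244.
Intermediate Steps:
F(D) = D/7
K(h) = -7/8 (K(h) = 7/(-8) = 7*(-1/8) = -7/8)
(-191*F(11))*(-45 - K(-6)) = (-191*11/7)*(-45 - 1*(-7/8)) = (-191*11/7)*(-45 + 7/8) = -2101/7*(-353/8) = 741653/56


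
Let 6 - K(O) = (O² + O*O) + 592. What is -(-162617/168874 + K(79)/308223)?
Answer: 5814349447/5783427878 ≈ 1.0053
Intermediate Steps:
K(O) = -586 - 2*O² (K(O) = 6 - ((O² + O*O) + 592) = 6 - ((O² + O²) + 592) = 6 - (2*O² + 592) = 6 - (592 + 2*O²) = 6 + (-592 - 2*O²) = -586 - 2*O²)
-(-162617/168874 + K(79)/308223) = -(-162617/168874 + (-586 - 2*79²)/308223) = -(-162617*1/168874 + (-586 - 2*6241)*(1/308223)) = -(-162617/168874 + (-586 - 12482)*(1/308223)) = -(-162617/168874 - 13068*1/308223) = -(-162617/168874 - 1452/34247) = -1*(-5814349447/5783427878) = 5814349447/5783427878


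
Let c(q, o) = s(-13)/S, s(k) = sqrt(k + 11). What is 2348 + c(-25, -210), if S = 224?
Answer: 2348 + I*sqrt(2)/224 ≈ 2348.0 + 0.0063135*I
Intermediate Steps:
s(k) = sqrt(11 + k)
c(q, o) = I*sqrt(2)/224 (c(q, o) = sqrt(11 - 13)/224 = sqrt(-2)*(1/224) = (I*sqrt(2))*(1/224) = I*sqrt(2)/224)
2348 + c(-25, -210) = 2348 + I*sqrt(2)/224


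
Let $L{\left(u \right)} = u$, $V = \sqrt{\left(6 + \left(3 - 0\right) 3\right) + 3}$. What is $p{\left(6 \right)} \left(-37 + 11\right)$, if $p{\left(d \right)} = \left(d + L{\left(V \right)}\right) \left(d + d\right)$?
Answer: $-1872 - 936 \sqrt{2} \approx -3195.7$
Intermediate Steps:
$V = 3 \sqrt{2}$ ($V = \sqrt{\left(6 + \left(3 + 0\right) 3\right) + 3} = \sqrt{\left(6 + 3 \cdot 3\right) + 3} = \sqrt{\left(6 + 9\right) + 3} = \sqrt{15 + 3} = \sqrt{18} = 3 \sqrt{2} \approx 4.2426$)
$p{\left(d \right)} = 2 d \left(d + 3 \sqrt{2}\right)$ ($p{\left(d \right)} = \left(d + 3 \sqrt{2}\right) \left(d + d\right) = \left(d + 3 \sqrt{2}\right) 2 d = 2 d \left(d + 3 \sqrt{2}\right)$)
$p{\left(6 \right)} \left(-37 + 11\right) = 2 \cdot 6 \left(6 + 3 \sqrt{2}\right) \left(-37 + 11\right) = \left(72 + 36 \sqrt{2}\right) \left(-26\right) = -1872 - 936 \sqrt{2}$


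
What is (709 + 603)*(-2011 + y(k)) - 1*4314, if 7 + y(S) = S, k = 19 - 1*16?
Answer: -2647994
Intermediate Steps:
k = 3 (k = 19 - 16 = 3)
y(S) = -7 + S
(709 + 603)*(-2011 + y(k)) - 1*4314 = (709 + 603)*(-2011 + (-7 + 3)) - 1*4314 = 1312*(-2011 - 4) - 4314 = 1312*(-2015) - 4314 = -2643680 - 4314 = -2647994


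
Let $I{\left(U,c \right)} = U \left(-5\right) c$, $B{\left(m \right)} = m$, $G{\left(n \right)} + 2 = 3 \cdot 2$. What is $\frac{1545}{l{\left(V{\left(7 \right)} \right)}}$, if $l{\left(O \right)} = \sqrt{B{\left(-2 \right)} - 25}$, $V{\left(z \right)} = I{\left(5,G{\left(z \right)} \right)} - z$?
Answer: $- \frac{515 i \sqrt{3}}{3} \approx - 297.34 i$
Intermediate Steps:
$G{\left(n \right)} = 4$ ($G{\left(n \right)} = -2 + 3 \cdot 2 = -2 + 6 = 4$)
$I{\left(U,c \right)} = - 5 U c$
$V{\left(z \right)} = -100 - z$ ($V{\left(z \right)} = \left(-5\right) 5 \cdot 4 - z = -100 - z$)
$l{\left(O \right)} = 3 i \sqrt{3}$ ($l{\left(O \right)} = \sqrt{-2 - 25} = \sqrt{-27} = 3 i \sqrt{3}$)
$\frac{1545}{l{\left(V{\left(7 \right)} \right)}} = \frac{1545}{3 i \sqrt{3}} = 1545 \left(- \frac{i \sqrt{3}}{9}\right) = - \frac{515 i \sqrt{3}}{3}$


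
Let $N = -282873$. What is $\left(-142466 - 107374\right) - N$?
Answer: $33033$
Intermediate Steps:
$\left(-142466 - 107374\right) - N = \left(-142466 - 107374\right) - -282873 = -249840 + 282873 = 33033$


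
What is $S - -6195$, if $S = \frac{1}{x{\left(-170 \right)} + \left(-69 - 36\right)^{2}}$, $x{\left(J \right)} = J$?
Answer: $\frac{67246726}{10855} \approx 6195.0$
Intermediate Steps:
$S = \frac{1}{10855}$ ($S = \frac{1}{-170 + \left(-69 - 36\right)^{2}} = \frac{1}{-170 + \left(-105\right)^{2}} = \frac{1}{-170 + 11025} = \frac{1}{10855} \approx 9.2123 \cdot 10^{-5}$)
$S - -6195 = \frac{1}{10855} - -6195 = \frac{1}{10855} + 6195 = \frac{67246726}{10855}$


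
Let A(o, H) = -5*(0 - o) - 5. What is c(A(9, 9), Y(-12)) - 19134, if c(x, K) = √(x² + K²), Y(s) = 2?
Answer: -19134 + 2*√401 ≈ -19094.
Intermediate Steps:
A(o, H) = -5 + 5*o (A(o, H) = -(-5)*o - 5 = 5*o - 5 = -5 + 5*o)
c(x, K) = √(K² + x²)
c(A(9, 9), Y(-12)) - 19134 = √(2² + (-5 + 5*9)²) - 19134 = √(4 + (-5 + 45)²) - 19134 = √(4 + 40²) - 19134 = √(4 + 1600) - 19134 = √1604 - 19134 = 2*√401 - 19134 = -19134 + 2*√401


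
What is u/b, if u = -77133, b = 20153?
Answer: -11019/2879 ≈ -3.8274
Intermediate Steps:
u/b = -77133/20153 = -77133*1/20153 = -11019/2879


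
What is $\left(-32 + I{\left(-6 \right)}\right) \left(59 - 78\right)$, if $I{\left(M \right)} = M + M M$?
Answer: $38$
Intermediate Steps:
$I{\left(M \right)} = M + M^{2}$
$\left(-32 + I{\left(-6 \right)}\right) \left(59 - 78\right) = \left(-32 - 6 \left(1 - 6\right)\right) \left(59 - 78\right) = \left(-32 - -30\right) \left(-19\right) = \left(-32 + 30\right) \left(-19\right) = \left(-2\right) \left(-19\right) = 38$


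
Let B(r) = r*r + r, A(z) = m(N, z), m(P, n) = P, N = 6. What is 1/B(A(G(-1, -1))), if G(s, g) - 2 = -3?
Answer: 1/42 ≈ 0.023810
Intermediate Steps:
G(s, g) = -1 (G(s, g) = 2 - 3 = -1)
A(z) = 6
B(r) = r + r² (B(r) = r² + r = r + r²)
1/B(A(G(-1, -1))) = 1/(6*(1 + 6)) = 1/(6*7) = 1/42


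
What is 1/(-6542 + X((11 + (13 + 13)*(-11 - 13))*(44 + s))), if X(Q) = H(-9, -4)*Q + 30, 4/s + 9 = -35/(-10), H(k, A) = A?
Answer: 11/1095520 ≈ 1.0041e-5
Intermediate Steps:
s = -8/11 (s = 4/(-9 - 35/(-10)) = 4/(-9 - 35*(-⅒)) = 4/(-9 + 7/2) = 4/(-11/2) = 4*(-2/11) = -8/11 ≈ -0.72727)
X(Q) = 30 - 4*Q (X(Q) = -4*Q + 30 = 30 - 4*Q)
1/(-6542 + X((11 + (13 + 13)*(-11 - 13))*(44 + s))) = 1/(-6542 + (30 - 4*(11 + (13 + 13)*(-11 - 13))*(44 - 8/11))) = 1/(-6542 + (30 - 4*(11 + 26*(-24))*476/11)) = 1/(-6542 + (30 - 4*(11 - 624)*476/11)) = 1/(-6542 + (30 - (-2452)*476/11)) = 1/(-6542 + (30 - 4*(-291788/11))) = 1/(-6542 + (30 + 1167152/11)) = 1/(-6542 + 1167482/11) = 1/(1095520/11) = 11/1095520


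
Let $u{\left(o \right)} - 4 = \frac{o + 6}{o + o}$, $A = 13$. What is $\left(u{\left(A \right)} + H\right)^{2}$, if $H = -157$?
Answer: $\frac{15673681}{676} \approx 23186.0$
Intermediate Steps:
$u{\left(o \right)} = 4 + \frac{6 + o}{2 o}$ ($u{\left(o \right)} = 4 + \frac{o + 6}{o + o} = 4 + \frac{6 + o}{2 o}$)
$\left(u{\left(A \right)} + H\right)^{2} = \left(\left(\frac{9}{2} + \frac{3}{13}\right) - 157\right)^{2} = \left(\frac{123}{26} - 157\right)^{2} = \left(- \frac{3959}{26}\right)^{2} = \frac{15673681}{676}$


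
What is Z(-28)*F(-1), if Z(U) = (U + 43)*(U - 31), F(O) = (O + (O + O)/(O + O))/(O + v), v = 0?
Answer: 0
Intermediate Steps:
F(O) = (1 + O)/O (F(O) = (O + (O + O)/(O + O))/(O + 0) = (O + (2*O)/((2*O)))/O = (O + (2*O)*(1/(2*O)))/O = (O + 1)/O = (1 + O)/O)
Z(U) = (-31 + U)*(43 + U) (Z(U) = (43 + U)*(-31 + U) = (-31 + U)*(43 + U))
Z(-28)*F(-1) = (-1333 + (-28)**2 + 12*(-28))*((1 - 1)/(-1)) = (-1333 + 784 - 336)*(-1*0) = -885*0 = 0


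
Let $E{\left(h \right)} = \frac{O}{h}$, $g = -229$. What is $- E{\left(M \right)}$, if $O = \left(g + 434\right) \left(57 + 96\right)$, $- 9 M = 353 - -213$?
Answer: $\frac{282285}{566} \approx 498.74$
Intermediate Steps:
$M = - \frac{566}{9}$ ($M = - \frac{353 - -213}{9} = - \frac{353 + 213}{9} = \left(- \frac{1}{9}\right) 566 = - \frac{566}{9} \approx -62.889$)
$O = 31365$ ($O = \left(-229 + 434\right) \left(57 + 96\right) = 205 \cdot 153 = 31365$)
$E{\left(h \right)} = \frac{31365}{h}$
$- E{\left(M \right)} = - \frac{31365}{- \frac{566}{9}} = - \frac{31365 \left(-9\right)}{566} = \left(-1\right) \left(- \frac{282285}{566}\right) = \frac{282285}{566}$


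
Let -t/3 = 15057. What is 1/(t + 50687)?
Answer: 1/5516 ≈ 0.00018129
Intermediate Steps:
t = -45171 (t = -3*15057 = -45171)
1/(t + 50687) = 1/(-45171 + 50687) = 1/5516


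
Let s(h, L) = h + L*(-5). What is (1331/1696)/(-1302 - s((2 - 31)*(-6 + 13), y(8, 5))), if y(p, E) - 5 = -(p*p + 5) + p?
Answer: -1331/2338784 ≈ -0.00056910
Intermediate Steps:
y(p, E) = p - p² (y(p, E) = 5 + (-(p*p + 5) + p) = 5 + (-(p² + 5) + p) = 5 + (-(5 + p²) + p) = 5 + ((-5 - p²) + p) = 5 + (-5 + p - p²) = p - p²)
s(h, L) = h - 5*L
(1331/1696)/(-1302 - s((2 - 31)*(-6 + 13), y(8, 5))) = (1331/1696)/(-1302 - ((2 - 31)*(-6 + 13) - 40*(1 - 1*8))) = (1331*(1/1696))/(-1302 - (-29*7 - 40*(1 - 8))) = 1331/(1696*(-1302 - (-203 - 40*(-7)))) = 1331/(1696*(-1302 - (-203 - 5*(-56)))) = 1331/(1696*(-1302 - (-203 + 280))) = 1331/(1696*(-1302 - 1*77)) = 1331/(1696*(-1302 - 77)) = (1331/1696)/(-1379) = (1331/1696)*(-1/1379) = -1331/2338784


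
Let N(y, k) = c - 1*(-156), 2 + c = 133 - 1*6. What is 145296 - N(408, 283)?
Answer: 145015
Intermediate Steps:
c = 125 (c = -2 + (133 - 1*6) = -2 + (133 - 6) = -2 + 127 = 125)
N(y, k) = 281 (N(y, k) = 125 - 1*(-156) = 125 + 156 = 281)
145296 - N(408, 283) = 145296 - 1*281 = 145296 - 281 = 145015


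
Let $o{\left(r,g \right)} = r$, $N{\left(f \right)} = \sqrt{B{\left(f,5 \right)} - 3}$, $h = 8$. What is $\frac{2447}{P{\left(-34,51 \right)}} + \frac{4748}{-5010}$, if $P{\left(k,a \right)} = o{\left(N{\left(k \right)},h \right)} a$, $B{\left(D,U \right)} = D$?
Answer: $- \frac{2374}{2505} - \frac{2447 i \sqrt{37}}{1887} \approx -0.9477 - 7.8879 i$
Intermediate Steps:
$N{\left(f \right)} = \sqrt{-3 + f}$ ($N{\left(f \right)} = \sqrt{f - 3} = \sqrt{-3 + f}$)
$P{\left(k,a \right)} = a \sqrt{-3 + k}$ ($P{\left(k,a \right)} = \sqrt{-3 + k} a = a \sqrt{-3 + k}$)
$\frac{2447}{P{\left(-34,51 \right)}} + \frac{4748}{-5010} = \frac{2447}{51 \sqrt{-3 - 34}} + \frac{4748}{-5010} = \frac{2447}{51 \sqrt{-37}} + 4748 \left(- \frac{1}{5010}\right) = \frac{2447}{51 i \sqrt{37}} - \frac{2374}{2505} = 2447 \left(- \frac{i \sqrt{37}}{1887}\right) - \frac{2374}{2505} = - \frac{2447 i \sqrt{37}}{1887} - \frac{2374}{2505} = - \frac{2374}{2505} - \frac{2447 i \sqrt{37}}{1887}$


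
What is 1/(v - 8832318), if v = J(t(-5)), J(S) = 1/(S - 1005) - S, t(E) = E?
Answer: -1010/8920636131 ≈ -1.1322e-7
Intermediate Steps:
J(S) = 1/(-1005 + S) - S
v = 5049/1010 (v = (1 - 1*(-5)**2 + 1005*(-5))/(-1005 - 5) = (1 - 1*25 - 5025)/(-1010) = -(1 - 25 - 5025)/1010 = -1/1010*(-5049) = 5049/1010 ≈ 4.9990)
1/(v - 8832318) = 1/(5049/1010 - 8832318) = 1/(-8920636131/1010) = -1010/8920636131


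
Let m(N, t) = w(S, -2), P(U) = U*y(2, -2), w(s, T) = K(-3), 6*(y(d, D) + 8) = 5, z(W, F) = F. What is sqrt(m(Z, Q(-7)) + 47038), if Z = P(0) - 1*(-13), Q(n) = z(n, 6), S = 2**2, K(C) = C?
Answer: sqrt(47035) ≈ 216.88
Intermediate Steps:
S = 4
y(d, D) = -43/6 (y(d, D) = -8 + (1/6)*5 = -8 + 5/6 = -43/6)
w(s, T) = -3
Q(n) = 6
P(U) = -43*U/6 (P(U) = U*(-43/6) = -43*U/6)
Z = 13 (Z = -43/6*0 - 1*(-13) = 0 + 13 = 13)
m(N, t) = -3
sqrt(m(Z, Q(-7)) + 47038) = sqrt(-3 + 47038) = sqrt(47035)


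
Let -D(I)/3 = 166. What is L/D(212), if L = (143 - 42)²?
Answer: -10201/498 ≈ -20.484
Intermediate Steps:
D(I) = -498 (D(I) = -3*166 = -498)
L = 10201 (L = 101² = 10201)
L/D(212) = 10201/(-498) = 10201*(-1/498) = -10201/498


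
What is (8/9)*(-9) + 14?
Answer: 6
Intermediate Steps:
(8/9)*(-9) + 14 = -8 + 14 = 6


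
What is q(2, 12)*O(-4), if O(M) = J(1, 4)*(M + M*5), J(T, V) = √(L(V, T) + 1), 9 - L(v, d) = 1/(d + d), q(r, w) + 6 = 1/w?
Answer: 71*√38 ≈ 437.67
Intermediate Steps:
q(r, w) = -6 + 1/w
L(v, d) = 9 - 1/(2*d) (L(v, d) = 9 - 1/(d + d) = 9 - 1/(2*d))
J(T, V) = √(10 - 1/(2*T)) (J(T, V) = √((9 - 1/(2*T)) + 1) = √(10 - 1/(2*T)))
O(M) = 3*M*√38 (O(M) = (√(40 - 2/1)/2)*(M + M*5) = (√(40 - 2*1)/2)*(M + 5*M) = (√(40 - 2)/2)*(6*M) = (√38/2)*(6*M) = 3*M*√38)
q(2, 12)*O(-4) = (-6 + 1/12)*(3*(-4)*√38) = (-6 + 1/12)*(-12*√38) = -(-71)*√38 = 71*√38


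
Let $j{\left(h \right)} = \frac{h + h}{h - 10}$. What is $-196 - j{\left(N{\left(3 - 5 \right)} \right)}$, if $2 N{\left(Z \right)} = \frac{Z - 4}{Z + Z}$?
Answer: $- \frac{7246}{37} \approx -195.84$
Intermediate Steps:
$N{\left(Z \right)} = \frac{-4 + Z}{4 Z}$ ($N{\left(Z \right)} = \frac{\left(Z - 4\right) \frac{1}{Z + Z}}{2} = \frac{\left(-4 + Z\right) \frac{1}{2 Z}}{2} = \frac{\frac{1}{2} \frac{1}{Z} \left(-4 + Z\right)}{2} = \frac{-4 + Z}{4 Z}$)
$j{\left(h \right)} = \frac{2 h}{-10 + h}$
$-196 - j{\left(N{\left(3 - 5 \right)} \right)} = -196 - \frac{2 \frac{-4 + \left(3 - 5\right)}{4 \left(3 - 5\right)}}{-10 + \frac{-4 + \left(3 - 5\right)}{4 \left(3 - 5\right)}} = -196 - \frac{2 \frac{-4 - 2}{4 \left(-2\right)}}{-10 + \frac{-4 - 2}{4 \left(-2\right)}} = -196 - \frac{2 \cdot \frac{1}{4} \left(- \frac{1}{2}\right) \left(-6\right)}{-10 + \frac{1}{4} \left(- \frac{1}{2}\right) \left(-6\right)} = -196 - 2 \cdot \frac{3}{4} \frac{1}{-10 + \frac{3}{4}} = -196 - 2 \cdot \frac{3}{4} \frac{1}{- \frac{37}{4}} = -196 - 2 \cdot \frac{3}{4} \left(- \frac{4}{37}\right) = -196 - - \frac{6}{37} = -196 + \frac{6}{37} = - \frac{7246}{37}$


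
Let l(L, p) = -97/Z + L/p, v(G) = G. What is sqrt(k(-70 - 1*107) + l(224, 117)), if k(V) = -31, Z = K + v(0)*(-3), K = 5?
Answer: 2*I*sqrt(460915)/195 ≈ 6.9632*I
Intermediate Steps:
Z = 5 (Z = 5 + 0*(-3) = 5 + 0 = 5)
l(L, p) = -97/5 + L/p
sqrt(k(-70 - 1*107) + l(224, 117)) = sqrt(-31 + (-97/5 + 224/117)) = sqrt(-31 - 10229/585) = sqrt(-28364/585) = 2*I*sqrt(460915)/195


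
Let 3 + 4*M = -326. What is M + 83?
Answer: 3/4 ≈ 0.75000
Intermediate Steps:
M = -329/4 (M = -3/4 + (1/4)*(-326) = -3/4 - 163/2 = -329/4 ≈ -82.250)
M + 83 = -329/4 + 83 = 3/4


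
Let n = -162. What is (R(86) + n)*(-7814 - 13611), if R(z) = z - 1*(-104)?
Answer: -599900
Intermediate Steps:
R(z) = 104 + z (R(z) = z + 104 = 104 + z)
(R(86) + n)*(-7814 - 13611) = ((104 + 86) - 162)*(-7814 - 13611) = (190 - 162)*(-21425) = 28*(-21425) = -599900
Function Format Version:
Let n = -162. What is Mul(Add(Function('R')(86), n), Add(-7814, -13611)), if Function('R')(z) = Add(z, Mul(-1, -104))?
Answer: -599900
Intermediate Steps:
Function('R')(z) = Add(104, z) (Function('R')(z) = Add(z, 104) = Add(104, z))
Mul(Add(Function('R')(86), n), Add(-7814, -13611)) = Mul(Add(Add(104, 86), -162), Add(-7814, -13611)) = Mul(Add(190, -162), -21425) = Mul(28, -21425) = -599900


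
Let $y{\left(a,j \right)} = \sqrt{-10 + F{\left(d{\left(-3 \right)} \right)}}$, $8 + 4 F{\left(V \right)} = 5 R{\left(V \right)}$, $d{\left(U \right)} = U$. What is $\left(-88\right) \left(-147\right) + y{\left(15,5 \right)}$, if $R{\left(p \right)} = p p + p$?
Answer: $12936 + \frac{3 i \sqrt{2}}{2} \approx 12936.0 + 2.1213 i$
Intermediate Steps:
$R{\left(p \right)} = p + p^{2}$ ($R{\left(p \right)} = p^{2} + p = p + p^{2}$)
$F{\left(V \right)} = -2 + \frac{5 V \left(1 + V\right)}{4}$
$y{\left(a,j \right)} = \frac{3 i \sqrt{2}}{2}$ ($y{\left(a,j \right)} = \sqrt{-10 - \left(2 + \frac{15 \left(1 - 3\right)}{4}\right)} = \sqrt{-10 - \left(2 + \frac{15}{4} \left(-2\right)\right)} = \sqrt{-10 + \left(-2 + \frac{15}{2}\right)} = \sqrt{-10 + \frac{11}{2}} = \sqrt{- \frac{9}{2}} = \frac{3 i \sqrt{2}}{2}$)
$\left(-88\right) \left(-147\right) + y{\left(15,5 \right)} = \left(-88\right) \left(-147\right) + \frac{3 i \sqrt{2}}{2} = 12936 + \frac{3 i \sqrt{2}}{2}$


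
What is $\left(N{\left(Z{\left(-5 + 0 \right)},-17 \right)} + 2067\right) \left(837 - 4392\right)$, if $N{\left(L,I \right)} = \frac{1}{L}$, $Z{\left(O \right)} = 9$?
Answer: $-7348580$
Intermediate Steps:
$\left(N{\left(Z{\left(-5 + 0 \right)},-17 \right)} + 2067\right) \left(837 - 4392\right) = \left(\frac{1}{9} + 2067\right) \left(837 - 4392\right) = \left(\frac{1}{9} + 2067\right) \left(-3555\right) = \frac{18604}{9} \left(-3555\right) = -7348580$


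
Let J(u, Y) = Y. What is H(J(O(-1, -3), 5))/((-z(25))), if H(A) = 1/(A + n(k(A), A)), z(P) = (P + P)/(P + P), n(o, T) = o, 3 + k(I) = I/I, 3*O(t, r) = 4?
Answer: -⅓ ≈ -0.33333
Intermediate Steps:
O(t, r) = 4/3 (O(t, r) = (⅓)*4 = 4/3)
k(I) = -2 (k(I) = -3 + I/I = -3 + 1 = -2)
z(P) = 1 (z(P) = (2*P)/((2*P)) = (2*P)*(1/(2*P)) = 1)
H(A) = 1/(-2 + A) (H(A) = 1/(A - 2) = 1/(-2 + A))
H(J(O(-1, -3), 5))/((-z(25))) = 1/((-2 + 5)*((-1*1))) = 1/(3*(-1)) = (⅓)*(-1) = -⅓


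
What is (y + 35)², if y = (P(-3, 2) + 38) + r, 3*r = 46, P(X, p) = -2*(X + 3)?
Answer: 70225/9 ≈ 7802.8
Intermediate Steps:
P(X, p) = -6 - 2*X (P(X, p) = -2*(3 + X) = -6 - 2*X)
r = 46/3 (r = (⅓)*46 = 46/3 ≈ 15.333)
y = 160/3 (y = ((-6 - 2*(-3)) + 38) + 46/3 = ((-6 + 6) + 38) + 46/3 = (0 + 38) + 46/3 = 38 + 46/3 = 160/3 ≈ 53.333)
(y + 35)² = (160/3 + 35)² = (265/3)² = 70225/9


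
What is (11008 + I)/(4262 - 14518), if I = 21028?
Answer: -8009/2564 ≈ -3.1236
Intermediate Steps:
(11008 + I)/(4262 - 14518) = (11008 + 21028)/(4262 - 14518) = 32036/(-10256) = 32036*(-1/10256) = -8009/2564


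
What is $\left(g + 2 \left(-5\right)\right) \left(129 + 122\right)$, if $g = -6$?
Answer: $-4016$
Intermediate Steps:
$\left(g + 2 \left(-5\right)\right) \left(129 + 122\right) = \left(-6 + 2 \left(-5\right)\right) \left(129 + 122\right) = \left(-6 - 10\right) 251 = \left(-16\right) 251 = -4016$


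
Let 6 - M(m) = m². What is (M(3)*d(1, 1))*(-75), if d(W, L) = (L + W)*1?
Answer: 450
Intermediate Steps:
d(W, L) = L + W
M(m) = 6 - m²
(M(3)*d(1, 1))*(-75) = ((6 - 1*3²)*(1 + 1))*(-75) = ((6 - 1*9)*2)*(-75) = ((6 - 9)*2)*(-75) = -3*2*(-75) = -6*(-75) = 450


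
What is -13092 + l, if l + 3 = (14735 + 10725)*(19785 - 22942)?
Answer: -80390315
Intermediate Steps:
l = -80377223 (l = -3 + (14735 + 10725)*(19785 - 22942) = -3 + 25460*(-3157) = -3 - 80377220 = -80377223)
-13092 + l = -13092 - 80377223 = -80390315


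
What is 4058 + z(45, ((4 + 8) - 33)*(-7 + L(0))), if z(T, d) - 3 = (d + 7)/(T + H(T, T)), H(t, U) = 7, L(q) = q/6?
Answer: 105663/26 ≈ 4064.0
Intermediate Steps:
L(q) = q/6 (L(q) = q*(1/6) = q/6)
z(T, d) = 3 + (7 + d)/(7 + T) (z(T, d) = 3 + (d + 7)/(T + 7) = 3 + (7 + d)/(7 + T))
4058 + z(45, ((4 + 8) - 33)*(-7 + L(0))) = 4058 + (28 + ((4 + 8) - 33)*(-7 + (1/6)*0) + 3*45)/(7 + 45) = 4058 + (28 + (12 - 33)*(-7 + 0) + 135)/52 = 4058 + (28 - 21*(-7) + 135)/52 = 4058 + (28 + 147 + 135)/52 = 4058 + (1/52)*310 = 4058 + 155/26 = 105663/26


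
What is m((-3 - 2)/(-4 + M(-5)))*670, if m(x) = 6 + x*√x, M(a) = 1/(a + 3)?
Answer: 4020 + 6700*√10/27 ≈ 4804.7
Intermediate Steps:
M(a) = 1/(3 + a)
m(x) = 6 + x^(3/2)
m((-3 - 2)/(-4 + M(-5)))*670 = (6 + ((-3 - 2)/(-4 + 1/(3 - 5)))^(3/2))*670 = (6 + (-5/(-4 + 1/(-2)))^(3/2))*670 = (6 + (-5/(-4 - ½))^(3/2))*670 = (6 + (-5/(-9/2))^(3/2))*670 = (6 + (-5*(-2/9))^(3/2))*670 = (6 + (10/9)^(3/2))*670 = (6 + 10*√10/27)*670 = 4020 + 6700*√10/27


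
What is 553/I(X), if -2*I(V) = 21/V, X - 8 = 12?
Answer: -3160/3 ≈ -1053.3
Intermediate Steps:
X = 20 (X = 8 + 12 = 20)
I(V) = -21/(2*V)
553/I(X) = 553/((-21/2/20)) = 553/((-21/2*1/20)) = 553/(-21/40) = 553*(-40/21) = -3160/3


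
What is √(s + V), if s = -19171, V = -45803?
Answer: 7*I*√1326 ≈ 254.9*I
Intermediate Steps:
√(s + V) = √(-19171 - 45803) = √(-64974) = 7*I*√1326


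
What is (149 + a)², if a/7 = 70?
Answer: 408321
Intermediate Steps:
a = 490 (a = 7*70 = 490)
(149 + a)² = (149 + 490)² = 639² = 408321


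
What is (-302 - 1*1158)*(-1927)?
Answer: 2813420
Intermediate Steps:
(-302 - 1*1158)*(-1927) = (-302 - 1158)*(-1927) = -1460*(-1927) = 2813420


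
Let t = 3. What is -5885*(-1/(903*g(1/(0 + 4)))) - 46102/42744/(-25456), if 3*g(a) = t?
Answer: 223600067/34309184 ≈ 6.5172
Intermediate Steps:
g(a) = 1 (g(a) = (⅓)*3 = 1)
-5885*(-1/(903*g(1/(0 + 4)))) - 46102/42744/(-25456) = -5885/(1*(-1*903)) - 46102/42744/(-25456) = -5885/(1*(-903)) - 46102*1/42744*(-1/25456) = -5885/(-903) - 23051/21372*(-1/25456) = -5885*(-1/903) + 623/14703936 = 5885/903 + 623/14703936 = 223600067/34309184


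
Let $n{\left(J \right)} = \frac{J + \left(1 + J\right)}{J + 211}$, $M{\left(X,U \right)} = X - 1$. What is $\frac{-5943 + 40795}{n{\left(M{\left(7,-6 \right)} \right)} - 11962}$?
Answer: $- \frac{7562884}{2595741} \approx -2.9136$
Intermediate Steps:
$M{\left(X,U \right)} = -1 + X$ ($M{\left(X,U \right)} = X - 1 = -1 + X$)
$n{\left(J \right)} = \frac{1 + 2 J}{211 + J}$
$\frac{-5943 + 40795}{n{\left(M{\left(7,-6 \right)} \right)} - 11962} = \frac{-5943 + 40795}{\frac{1 + 2 \left(-1 + 7\right)}{211 + \left(-1 + 7\right)} - 11962} = \frac{34852}{\frac{1 + 2 \cdot 6}{211 + 6} - 11962} = \frac{34852}{\frac{1 + 12}{217} - 11962} = \frac{34852}{\frac{1}{217} \cdot 13 - 11962} = \frac{34852}{\frac{13}{217} - 11962} = \frac{34852}{- \frac{2595741}{217}} = 34852 \left(- \frac{217}{2595741}\right) = - \frac{7562884}{2595741}$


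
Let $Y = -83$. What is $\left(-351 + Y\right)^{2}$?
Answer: $188356$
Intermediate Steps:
$\left(-351 + Y\right)^{2} = \left(-351 - 83\right)^{2} = \left(-434\right)^{2} = 188356$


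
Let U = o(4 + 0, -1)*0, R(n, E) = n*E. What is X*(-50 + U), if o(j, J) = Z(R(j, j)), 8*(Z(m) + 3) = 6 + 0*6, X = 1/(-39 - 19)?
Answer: 25/29 ≈ 0.86207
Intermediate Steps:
R(n, E) = E*n
X = -1/58 (X = 1/(-58) = -1/58 ≈ -0.017241)
Z(m) = -9/4 (Z(m) = -3 + (6 + 0*6)/8 = -3 + (6 + 0)/8 = -3 + (1/8)*6 = -3 + 3/4 = -9/4)
o(j, J) = -9/4
U = 0 (U = -9/4*0 = 0)
X*(-50 + U) = -(-50 + 0)/58 = -1/58*(-50) = 25/29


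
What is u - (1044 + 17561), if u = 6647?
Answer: -11958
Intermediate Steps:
u - (1044 + 17561) = 6647 - (1044 + 17561) = 6647 - 1*18605 = 6647 - 18605 = -11958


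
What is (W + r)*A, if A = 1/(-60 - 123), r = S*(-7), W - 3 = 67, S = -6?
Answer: -112/183 ≈ -0.61202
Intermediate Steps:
W = 70 (W = 3 + 67 = 70)
r = 42 (r = -6*(-7) = 42)
A = -1/183 (A = 1/(-183) = -1/183 ≈ -0.0054645)
(W + r)*A = (70 + 42)*(-1/183) = 112*(-1/183) = -112/183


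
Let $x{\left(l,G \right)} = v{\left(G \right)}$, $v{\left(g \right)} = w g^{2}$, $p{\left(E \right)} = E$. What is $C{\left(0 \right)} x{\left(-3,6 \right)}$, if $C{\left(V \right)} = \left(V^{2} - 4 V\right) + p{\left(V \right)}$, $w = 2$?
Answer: $0$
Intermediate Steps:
$v{\left(g \right)} = 2 g^{2}$
$x{\left(l,G \right)} = 2 G^{2}$
$C{\left(V \right)} = V^{2} - 3 V$ ($C{\left(V \right)} = \left(V^{2} - 4 V\right) + V = V^{2} - 3 V$)
$C{\left(0 \right)} x{\left(-3,6 \right)} = 0 \left(-3 + 0\right) 2 \cdot 6^{2} = 0 \left(-3\right) 2 \cdot 36 = 0 \cdot 72 = 0$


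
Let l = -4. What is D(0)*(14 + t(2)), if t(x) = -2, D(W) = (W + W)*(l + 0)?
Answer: 0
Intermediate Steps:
D(W) = -8*W (D(W) = (W + W)*(-4 + 0) = (2*W)*(-4) = -8*W)
D(0)*(14 + t(2)) = (-8*0)*(14 - 2) = 0*12 = 0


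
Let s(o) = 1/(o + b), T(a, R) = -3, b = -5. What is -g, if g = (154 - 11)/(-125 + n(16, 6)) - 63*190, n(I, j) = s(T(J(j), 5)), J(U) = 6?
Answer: 83798/7 ≈ 11971.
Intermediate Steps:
s(o) = 1/(-5 + o) (s(o) = 1/(o - 5) = 1/(-5 + o))
n(I, j) = -⅛ (n(I, j) = 1/(-5 - 3) = 1/(-8) = -⅛)
g = -83798/7 (g = (154 - 11)/(-125 - ⅛) - 63*190 = 143/(-1001/8) - 11970 = 143*(-8/1001) - 11970 = -8/7 - 11970 = -83798/7 ≈ -11971.)
-g = -1*(-83798/7) = 83798/7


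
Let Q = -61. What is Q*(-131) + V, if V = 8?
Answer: 7999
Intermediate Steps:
Q*(-131) + V = -61*(-131) + 8 = 7991 + 8 = 7999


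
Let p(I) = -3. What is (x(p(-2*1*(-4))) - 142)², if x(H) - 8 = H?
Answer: 18769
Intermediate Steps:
x(H) = 8 + H
(x(p(-2*1*(-4))) - 142)² = ((8 - 3) - 142)² = (5 - 142)² = (-137)² = 18769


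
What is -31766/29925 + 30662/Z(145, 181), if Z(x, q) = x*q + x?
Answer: 1132223/11281725 ≈ 0.10036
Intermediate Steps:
Z(x, q) = x + q*x (Z(x, q) = q*x + x = x + q*x)
-31766/29925 + 30662/Z(145, 181) = -31766/29925 + 30662/((145*(1 + 181))) = -31766*1/29925 + 30662/((145*182)) = -4538/4275 + 30662/26390 = -4538/4275 + 30662*(1/26390) = -4538/4275 + 15331/13195 = 1132223/11281725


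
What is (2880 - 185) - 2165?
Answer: 530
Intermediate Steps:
(2880 - 185) - 2165 = 2695 - 2165 = 530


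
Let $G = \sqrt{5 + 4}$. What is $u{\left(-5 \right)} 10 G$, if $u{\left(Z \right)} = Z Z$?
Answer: $750$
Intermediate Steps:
$G = 3$ ($G = \sqrt{9} = 3$)
$u{\left(Z \right)} = Z^{2}$
$u{\left(-5 \right)} 10 G = \left(-5\right)^{2} \cdot 10 \cdot 3 = 25 \cdot 10 \cdot 3 = 250 \cdot 3 = 750$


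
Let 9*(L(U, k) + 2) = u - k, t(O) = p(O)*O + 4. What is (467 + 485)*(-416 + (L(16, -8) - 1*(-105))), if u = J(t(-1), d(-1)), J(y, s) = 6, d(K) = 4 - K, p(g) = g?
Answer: -2668456/9 ≈ -2.9650e+5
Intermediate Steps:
t(O) = 4 + O² (t(O) = O*O + 4 = O² + 4 = 4 + O²)
u = 6
L(U, k) = -4/3 - k/9 (L(U, k) = -2 + (6 - k)/9 = -2 + (⅔ - k/9) = -4/3 - k/9)
(467 + 485)*(-416 + (L(16, -8) - 1*(-105))) = (467 + 485)*(-416 + ((-4/3 - ⅑*(-8)) - 1*(-105))) = 952*(-416 + ((-4/3 + 8/9) + 105)) = 952*(-416 + (-4/9 + 105)) = 952*(-416 + 941/9) = 952*(-2803/9) = -2668456/9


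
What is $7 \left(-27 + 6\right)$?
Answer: $-147$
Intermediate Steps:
$7 \left(-27 + 6\right) = 7 \left(-21\right) = -147$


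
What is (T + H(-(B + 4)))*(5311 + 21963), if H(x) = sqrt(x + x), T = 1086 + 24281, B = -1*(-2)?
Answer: 691859558 + 54548*I*sqrt(3) ≈ 6.9186e+8 + 94480.0*I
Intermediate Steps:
B = 2
T = 25367
H(x) = sqrt(2)*sqrt(x) (H(x) = sqrt(2*x) = sqrt(2)*sqrt(x))
(T + H(-(B + 4)))*(5311 + 21963) = (25367 + sqrt(2)*sqrt(-(2 + 4)))*(5311 + 21963) = (25367 + sqrt(2)*sqrt(-1*6))*27274 = (25367 + sqrt(2)*sqrt(-6))*27274 = (25367 + sqrt(2)*(I*sqrt(6)))*27274 = (25367 + 2*I*sqrt(3))*27274 = 691859558 + 54548*I*sqrt(3)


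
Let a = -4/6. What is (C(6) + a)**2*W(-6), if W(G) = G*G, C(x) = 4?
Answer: 400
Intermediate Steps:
a = -2/3 (a = -4*1/6 = -2/3 ≈ -0.66667)
W(G) = G**2
(C(6) + a)**2*W(-6) = (4 - 2/3)**2*(-6)**2 = (10/3)**2*36 = (100/9)*36 = 400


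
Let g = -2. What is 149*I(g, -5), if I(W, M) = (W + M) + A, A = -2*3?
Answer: -1937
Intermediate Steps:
A = -6
I(W, M) = -6 + M + W (I(W, M) = (W + M) - 6 = (M + W) - 6 = -6 + M + W)
149*I(g, -5) = 149*(-6 - 5 - 2) = 149*(-13) = -1937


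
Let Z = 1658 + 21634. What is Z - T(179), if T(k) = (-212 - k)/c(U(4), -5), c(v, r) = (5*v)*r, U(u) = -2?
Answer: 1164991/50 ≈ 23300.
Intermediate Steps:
c(v, r) = 5*r*v
Z = 23292
T(k) = -106/25 - k/50 (T(k) = (-212 - k)/((5*(-5)*(-2))) = (-212 - k)/50 = (-212 - k)*(1/50) = -106/25 - k/50)
Z - T(179) = 23292 - (-106/25 - 1/50*179) = 23292 - (-106/25 - 179/50) = 23292 - 1*(-391/50) = 23292 + 391/50 = 1164991/50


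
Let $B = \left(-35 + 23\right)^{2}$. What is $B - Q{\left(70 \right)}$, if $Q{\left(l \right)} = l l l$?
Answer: $-342856$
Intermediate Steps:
$Q{\left(l \right)} = l^{3}$ ($Q{\left(l \right)} = l^{2} l = l^{3}$)
$B = 144$ ($B = \left(-12\right)^{2} = 144$)
$B - Q{\left(70 \right)} = 144 - 70^{3} = 144 - 343000 = -342856$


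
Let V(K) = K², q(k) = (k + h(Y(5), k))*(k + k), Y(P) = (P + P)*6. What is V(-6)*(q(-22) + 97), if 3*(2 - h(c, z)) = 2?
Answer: 36228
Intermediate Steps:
Y(P) = 12*P (Y(P) = (2*P)*6 = 12*P)
h(c, z) = 4/3 (h(c, z) = 2 - ⅓*2 = 2 - ⅔ = 4/3)
q(k) = 2*k*(4/3 + k) (q(k) = (k + 4/3)*(k + k) = (4/3 + k)*(2*k) = 2*k*(4/3 + k))
V(-6)*(q(-22) + 97) = (-6)²*((⅔)*(-22)*(4 + 3*(-22)) + 97) = 36*((⅔)*(-22)*(4 - 66) + 97) = 36*((⅔)*(-22)*(-62) + 97) = 36*(2728/3 + 97) = 36*(3019/3) = 36228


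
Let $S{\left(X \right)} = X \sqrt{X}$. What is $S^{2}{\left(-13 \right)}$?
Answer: $-2197$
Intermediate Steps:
$S{\left(X \right)} = X^{\frac{3}{2}}$
$S^{2}{\left(-13 \right)} = \left(\left(-13\right)^{\frac{3}{2}}\right)^{2} = \left(- 13 i \sqrt{13}\right)^{2} = -2197$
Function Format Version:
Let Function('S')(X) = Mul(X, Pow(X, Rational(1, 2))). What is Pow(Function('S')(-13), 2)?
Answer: -2197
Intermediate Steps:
Function('S')(X) = Pow(X, Rational(3, 2))
Pow(Function('S')(-13), 2) = Pow(Pow(-13, Rational(3, 2)), 2) = Pow(Mul(-13, I, Pow(13, Rational(1, 2))), 2) = -2197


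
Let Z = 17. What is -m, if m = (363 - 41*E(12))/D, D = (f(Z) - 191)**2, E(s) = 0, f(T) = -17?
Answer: -363/43264 ≈ -0.0083904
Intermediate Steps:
D = 43264 (D = (-17 - 191)**2 = (-208)**2 = 43264)
m = 363/43264 (m = (363 - 41*0)/43264 = (363 + 0)*(1/43264) = 363*(1/43264) = 363/43264 ≈ 0.0083904)
-m = -1*363/43264 = -363/43264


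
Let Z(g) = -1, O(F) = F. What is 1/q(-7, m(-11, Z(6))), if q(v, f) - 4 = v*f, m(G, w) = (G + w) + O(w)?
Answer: 1/95 ≈ 0.010526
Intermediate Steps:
m(G, w) = G + 2*w (m(G, w) = (G + w) + w = G + 2*w)
q(v, f) = 4 + f*v (q(v, f) = 4 + v*f = 4 + f*v)
1/q(-7, m(-11, Z(6))) = 1/(4 + (-11 + 2*(-1))*(-7)) = 1/(4 + (-11 - 2)*(-7)) = 1/(4 - 13*(-7)) = 1/(4 + 91) = 1/95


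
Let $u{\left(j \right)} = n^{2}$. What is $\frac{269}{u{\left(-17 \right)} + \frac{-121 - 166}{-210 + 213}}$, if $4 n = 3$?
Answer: $- \frac{12912}{4565} \approx -2.8285$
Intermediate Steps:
$n = \frac{3}{4}$ ($n = \frac{1}{4} \cdot 3 = \frac{3}{4} \approx 0.75$)
$u{\left(j \right)} = \frac{9}{16}$ ($u{\left(j \right)} = \left(\frac{3}{4}\right)^{2} = \frac{9}{16}$)
$\frac{269}{u{\left(-17 \right)} + \frac{-121 - 166}{-210 + 213}} = \frac{269}{\frac{9}{16} + \frac{-121 - 166}{-210 + 213}} = \frac{269}{\frac{9}{16} - \frac{287}{3}} = \frac{269}{- \frac{4565}{48}} = 269 \left(- \frac{48}{4565}\right) = - \frac{12912}{4565}$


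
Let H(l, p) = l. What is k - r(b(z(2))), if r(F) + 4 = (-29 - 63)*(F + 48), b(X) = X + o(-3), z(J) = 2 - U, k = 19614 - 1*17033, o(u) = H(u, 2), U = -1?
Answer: 7001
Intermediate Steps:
o(u) = u
k = 2581 (k = 19614 - 17033 = 2581)
z(J) = 3 (z(J) = 2 - 1*(-1) = 2 + 1 = 3)
b(X) = -3 + X (b(X) = X - 3 = -3 + X)
r(F) = -4420 - 92*F (r(F) = -4 + (-29 - 63)*(F + 48) = -4 - 92*(48 + F) = -4 + (-4416 - 92*F) = -4420 - 92*F)
k - r(b(z(2))) = 2581 - (-4420 - 92*(-3 + 3)) = 2581 - (-4420 - 92*0) = 2581 - (-4420 + 0) = 2581 - 1*(-4420) = 2581 + 4420 = 7001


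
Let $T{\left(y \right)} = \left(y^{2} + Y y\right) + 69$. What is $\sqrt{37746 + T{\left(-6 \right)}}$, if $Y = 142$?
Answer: $3 \sqrt{4111} \approx 192.35$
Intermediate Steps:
$T{\left(y \right)} = 69 + y^{2} + 142 y$ ($T{\left(y \right)} = \left(y^{2} + 142 y\right) + 69 = 69 + y^{2} + 142 y$)
$\sqrt{37746 + T{\left(-6 \right)}} = \sqrt{37746 + \left(69 + \left(-6\right)^{2} + 142 \left(-6\right)\right)} = \sqrt{37746 + \left(69 + 36 - 852\right)} = \sqrt{37746 - 747} = \sqrt{36999} = 3 \sqrt{4111}$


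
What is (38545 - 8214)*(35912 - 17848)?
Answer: 547899184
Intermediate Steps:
(38545 - 8214)*(35912 - 17848) = 30331*18064 = 547899184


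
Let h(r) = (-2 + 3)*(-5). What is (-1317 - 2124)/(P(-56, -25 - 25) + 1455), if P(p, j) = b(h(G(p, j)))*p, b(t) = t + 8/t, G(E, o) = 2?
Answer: -5735/3041 ≈ -1.8859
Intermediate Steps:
h(r) = -5 (h(r) = 1*(-5) = -5)
P(p, j) = -33*p/5 (P(p, j) = (-5 + 8/(-5))*p = (-5 + 8*(-1/5))*p = (-5 - 8/5)*p = -33*p/5)
(-1317 - 2124)/(P(-56, -25 - 25) + 1455) = (-1317 - 2124)/(-33/5*(-56) + 1455) = -3441/(1848/5 + 1455) = -3441/9123/5 = -3441*5/9123 = -5735/3041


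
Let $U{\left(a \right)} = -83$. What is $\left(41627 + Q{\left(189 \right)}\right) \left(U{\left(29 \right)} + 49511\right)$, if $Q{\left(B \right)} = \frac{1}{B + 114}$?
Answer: $\frac{207811491432}{101} \approx 2.0575 \cdot 10^{9}$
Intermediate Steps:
$Q{\left(B \right)} = \frac{1}{114 + B}$
$\left(41627 + Q{\left(189 \right)}\right) \left(U{\left(29 \right)} + 49511\right) = \left(41627 + \frac{1}{114 + 189}\right) \left(-83 + 49511\right) = \left(41627 + \frac{1}{303}\right) 49428 = \frac{12612982}{303} \cdot 49428 = \frac{207811491432}{101}$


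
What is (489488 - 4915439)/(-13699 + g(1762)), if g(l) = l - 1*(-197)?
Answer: 4425951/11740 ≈ 377.00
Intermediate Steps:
g(l) = 197 + l (g(l) = l + 197 = 197 + l)
(489488 - 4915439)/(-13699 + g(1762)) = (489488 - 4915439)/(-13699 + (197 + 1762)) = -4425951/(-13699 + 1959) = -4425951/(-11740) = -4425951*(-1/11740) = 4425951/11740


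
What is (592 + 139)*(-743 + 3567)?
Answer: 2064344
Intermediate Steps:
(592 + 139)*(-743 + 3567) = 731*2824 = 2064344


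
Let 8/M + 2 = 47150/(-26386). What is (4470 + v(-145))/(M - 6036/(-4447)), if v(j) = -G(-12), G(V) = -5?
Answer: -994240137325/167789572 ≈ -5925.5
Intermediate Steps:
v(j) = 5 (v(j) = -1*(-5) = 5)
M = -105544/49961 (M = 8/(-2 + 47150/(-26386)) = 8/(-2 + 47150*(-1/26386)) = 8/(-2 - 23575/13193) = 8/(-49961/13193) = 8*(-13193/49961) = -105544/49961 ≈ -2.1125)
(4470 + v(-145))/(M - 6036/(-4447)) = (4470 + 5)/(-105544/49961 - 6036/(-4447)) = 4475/(-105544/49961 - 6036*(-1/4447)) = 4475/(-105544/49961 + 6036/4447) = 4475/(-167789572/222176567) = 4475*(-222176567/167789572) = -994240137325/167789572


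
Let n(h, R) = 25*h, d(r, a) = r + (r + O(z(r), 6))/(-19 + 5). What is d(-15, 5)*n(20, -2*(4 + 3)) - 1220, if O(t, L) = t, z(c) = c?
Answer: -53540/7 ≈ -7648.6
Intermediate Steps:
d(r, a) = 6*r/7 (d(r, a) = r + (r + r)/(-19 + 5) = r + (2*r)/(-14) = r + (2*r)*(-1/14) = r - r/7 = 6*r/7)
d(-15, 5)*n(20, -2*(4 + 3)) - 1220 = ((6/7)*(-15))*(25*20) - 1220 = -90/7*500 - 1220 = -45000/7 - 1220 = -53540/7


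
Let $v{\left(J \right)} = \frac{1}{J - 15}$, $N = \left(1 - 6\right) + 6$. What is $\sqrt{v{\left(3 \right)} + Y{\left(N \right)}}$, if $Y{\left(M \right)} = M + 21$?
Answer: $\frac{\sqrt{789}}{6} \approx 4.6815$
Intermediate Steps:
$N = 1$ ($N = -5 + 6 = 1$)
$v{\left(J \right)} = \frac{1}{-15 + J}$
$Y{\left(M \right)} = 21 + M$
$\sqrt{v{\left(3 \right)} + Y{\left(N \right)}} = \sqrt{\frac{1}{-15 + 3} + \left(21 + 1\right)} = \sqrt{\frac{1}{-12} + 22} = \sqrt{- \frac{1}{12} + 22} = \sqrt{\frac{263}{12}} = \frac{\sqrt{789}}{6}$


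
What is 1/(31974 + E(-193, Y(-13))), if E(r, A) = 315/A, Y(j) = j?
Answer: 13/415347 ≈ 3.1299e-5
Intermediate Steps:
1/(31974 + E(-193, Y(-13))) = 1/(31974 + 315/(-13)) = 1/(31974 + 315*(-1/13)) = 1/(31974 - 315/13) = 1/(415347/13) = 13/415347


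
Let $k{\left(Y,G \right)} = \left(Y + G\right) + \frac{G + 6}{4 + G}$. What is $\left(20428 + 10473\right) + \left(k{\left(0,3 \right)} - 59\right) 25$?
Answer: $\frac{206732}{7} \approx 29533.0$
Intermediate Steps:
$k{\left(Y,G \right)} = G + Y + \frac{6 + G}{4 + G}$ ($k{\left(Y,G \right)} = \left(G + Y\right) + \frac{6 + G}{4 + G} = G + Y + \frac{6 + G}{4 + G}$)
$\left(20428 + 10473\right) + \left(k{\left(0,3 \right)} - 59\right) 25 = \left(20428 + 10473\right) + \left(\frac{6 + 3^{2} + 4 \cdot 0 + 5 \cdot 3 + 3 \cdot 0}{4 + 3} - 59\right) 25 = 30901 + \left(\frac{6 + 9 + 0 + 15 + 0}{7} - 59\right) 25 = 30901 + \left(\frac{1}{7} \cdot 30 - 59\right) 25 = 30901 + \left(\frac{30}{7} - 59\right) 25 = 30901 - \frac{9575}{7} = \frac{206732}{7}$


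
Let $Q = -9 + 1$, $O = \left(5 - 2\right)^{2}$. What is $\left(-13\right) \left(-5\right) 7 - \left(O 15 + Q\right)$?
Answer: $328$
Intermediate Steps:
$O = 9$ ($O = 3^{2} = 9$)
$Q = -8$
$\left(-13\right) \left(-5\right) 7 - \left(O 15 + Q\right) = \left(-13\right) \left(-5\right) 7 - \left(9 \cdot 15 - 8\right) = 65 \cdot 7 - \left(135 - 8\right) = 455 - 127 = 328$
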